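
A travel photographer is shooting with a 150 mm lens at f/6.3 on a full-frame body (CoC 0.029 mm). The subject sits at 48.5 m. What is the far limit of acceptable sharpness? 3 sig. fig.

79.8 m

Hyperfocal distance H = f²/(N·c) + f = 150²/(6.3 × 0.029) + 150 = 22500/0.1827 + 150 ≈ 123302.7 mm ≈ 123.3 m.
Far limit Df = s·(H − f)/(H − s) = 48500 × (123302.7 − 150) / (123302.7 − 48500) = 48500 × 123152.7 / 74802.7 ≈ 79849 mm ≈ 79.8 m.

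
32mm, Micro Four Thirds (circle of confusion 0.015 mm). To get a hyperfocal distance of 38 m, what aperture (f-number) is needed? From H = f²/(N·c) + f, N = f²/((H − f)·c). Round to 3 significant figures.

f/1.80

Rearrange H = f²/(N·c) + f for N: N = f² / ((H − f)·c).
N = 32² / ((38000 − 32) × 0.015) = 1024 / 569.5 ≈ 1.80.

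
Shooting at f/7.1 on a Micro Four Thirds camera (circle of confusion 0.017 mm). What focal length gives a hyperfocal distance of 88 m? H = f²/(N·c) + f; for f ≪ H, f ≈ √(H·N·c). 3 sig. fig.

From H = f²/(N·c) + f, with f ≪ H: f ≈ √(H·N·c) = √(88000 × 7.1 × 0.017) = √10622 ≈ 103.1 mm.
The +f correction barely moves this — solving exactly, f² + N·c·f − N·c·H = 0 ⇒ f = (−N·c + √((N·c)² + 4·N·c·H))/2 = (−0.1207 + √42486)/2 ≈ 103.00 mm, so f ≈ 103 mm.

103 mm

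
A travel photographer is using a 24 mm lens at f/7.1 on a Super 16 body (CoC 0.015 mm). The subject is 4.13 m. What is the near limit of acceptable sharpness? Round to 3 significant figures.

2.35 m

Hyperfocal distance H = f²/(N·c) + f = 24²/(7.1 × 0.015) + 24 = 576/0.1065 + 24 ≈ 5432.5 mm ≈ 5.432 m.
Near limit Dn = s·(H − f)/(H + s − 2f) = 4130 × (5432.5 − 24) / (5432.5 + 4130 − 2 × 24) = 4130 × 5408.5 / 9514.5 ≈ 2347.7 mm ≈ 2.35 m.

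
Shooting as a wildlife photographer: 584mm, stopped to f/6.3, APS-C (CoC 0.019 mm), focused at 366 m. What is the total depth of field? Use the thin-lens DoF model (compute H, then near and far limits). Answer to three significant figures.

Hyperfocal distance H = f²/(N·c) + f = 584²/(6.3 × 0.019) + 584 = 341056/0.1197 + 584 ≈ 2849840.5 mm ≈ 2850 m.
Near limit Dn = s·(H − f)/(H + s − 2f) = 366000 × (2849840.5 − 584) / (2849840.5 + 366000 − 2 × 584) = 366000 × 2849256.5 / 3214672.5 ≈ 324396 mm.
Far limit Df = s·(H − f)/(H − s) = 366000 × (2849840.5 − 584) / (2849840.5 − 366000) = 366000 × 2849256.5 / 2483840.5 ≈ 419845 mm.
Depth of field = Df − Dn = 419845 − 324396 ≈ 95449 mm ≈ 95.4 m.

95.4 m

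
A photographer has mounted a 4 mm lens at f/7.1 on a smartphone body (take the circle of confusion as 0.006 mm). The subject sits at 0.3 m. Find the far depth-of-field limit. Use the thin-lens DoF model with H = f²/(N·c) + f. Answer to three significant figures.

1.42 m

Hyperfocal distance H = f²/(N·c) + f = 4²/(7.1 × 0.006) + 4 = 16/0.0426 + 4 ≈ 379.6 mm ≈ 0.380 m.
Far limit Df = s·(H − f)/(H − s) = 300 × (379.6 − 4) / (379.6 − 300) = 300 × 375.6 / 79.6 ≈ 1415.8 mm ≈ 1.42 m.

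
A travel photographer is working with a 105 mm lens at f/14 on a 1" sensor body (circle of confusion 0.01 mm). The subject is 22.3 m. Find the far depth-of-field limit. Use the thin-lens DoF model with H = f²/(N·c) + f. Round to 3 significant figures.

Hyperfocal distance H = f²/(N·c) + f = 105²/(14 × 0.01) + 105 = 11025/0.14 + 105 ≈ 78855.0 mm ≈ 78.85 m.
Far limit Df = s·(H − f)/(H − s) = 22300 × (78855.0 − 105) / (78855.0 − 22300) = 22300 × 78750.0 / 56555.0 ≈ 31052 mm ≈ 31.1 m.

31.1 m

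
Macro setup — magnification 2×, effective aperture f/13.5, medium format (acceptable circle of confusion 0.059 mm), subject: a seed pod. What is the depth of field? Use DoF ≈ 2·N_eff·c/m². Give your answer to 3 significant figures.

0.398 mm

At magnification m, DoF ≈ 2·N_eff·c/m² = 2 × 13.5 × 0.059 / 2² = 1.593 / 4 ≈ 0.398 mm.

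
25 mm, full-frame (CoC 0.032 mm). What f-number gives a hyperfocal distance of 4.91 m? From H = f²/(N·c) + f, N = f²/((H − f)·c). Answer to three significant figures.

Rearrange H = f²/(N·c) + f for N: N = f² / ((H − f)·c).
N = 25² / ((4910 − 25) × 0.032) = 625 / 156.3 ≈ 4.

f/4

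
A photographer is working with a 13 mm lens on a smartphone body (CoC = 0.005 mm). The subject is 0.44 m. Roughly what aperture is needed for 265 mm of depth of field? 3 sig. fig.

f/22

Write h = H − f = f²/(N·c). The thin-lens limits are Dn = s·h/(h + (s−f)) and Df = s·h/(h − (s−f)), so DoF = Df − Dn = 2·s·(s−f)·h / (h² − (s−f)²).
That is a quadratic in h: DoF·h² − 2·s·(s−f)·h − DoF·(s−f)² = 0 ⇒ h = (s−f)·(s + √(s² + DoF²)) / DoF = 427 × (440 + √(440² + 265²)) / 265 = 427 × (440 + 513.639) / 265 ≈ 1536.6 mm.
Then N = f²/(c·h) = 13² / (0.005 × 1536.6) = 169 / 7.6831 ≈ 22.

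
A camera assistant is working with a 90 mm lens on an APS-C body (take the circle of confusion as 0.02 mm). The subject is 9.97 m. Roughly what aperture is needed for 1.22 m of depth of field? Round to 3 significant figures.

f/2.50

Write h = H − f = f²/(N·c). The thin-lens limits are Dn = s·h/(h + (s−f)) and Df = s·h/(h − (s−f)), so DoF = Df − Dn = 2·s·(s−f)·h / (h² − (s−f)²).
That is a quadratic in h: DoF·h² − 2·s·(s−f)·h − DoF·(s−f)² = 0 ⇒ h = (s−f)·(s + √(s² + DoF²)) / DoF = 9880 × (9970 + √(9970² + 1220²)) / 1220 = 9880 × (9970 + 10044.4) / 1220 ≈ 162084 mm.
Then N = f²/(c·h) = 90² / (0.02 × 162084) = 8100 / 3241.7 ≈ 2.50.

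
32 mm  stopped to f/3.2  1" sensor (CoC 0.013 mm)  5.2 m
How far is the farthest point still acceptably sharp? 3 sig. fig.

Hyperfocal distance H = f²/(N·c) + f = 32²/(3.2 × 0.013) + 32 = 1024/0.0416 + 32 ≈ 24647.4 mm ≈ 24.65 m.
Far limit Df = s·(H − f)/(H − s) = 5200 × (24647.4 − 32) / (24647.4 − 5200) = 5200 × 24615.4 / 19447.4 ≈ 6581.9 mm ≈ 6.58 m.

6.58 m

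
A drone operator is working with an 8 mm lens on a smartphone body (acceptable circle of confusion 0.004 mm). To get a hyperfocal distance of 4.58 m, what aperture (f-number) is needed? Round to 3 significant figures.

Rearrange H = f²/(N·c) + f for N: N = f² / ((H − f)·c).
N = 8² / ((4580 − 8) × 0.004) = 64 / 18.29 ≈ 3.50.

f/3.50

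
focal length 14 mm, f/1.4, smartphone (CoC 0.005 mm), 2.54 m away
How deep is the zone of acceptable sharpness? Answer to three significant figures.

462 mm

Hyperfocal distance H = f²/(N·c) + f = 14²/(1.4 × 0.005) + 14 = 196/0.007 + 14 ≈ 28014.0 mm ≈ 28.01 m.
Near limit Dn = s·(H − f)/(H + s − 2f) = 2540 × (28014.0 − 14) / (28014.0 + 2540 − 2 × 14) = 2540 × 28000.0 / 30526.0 ≈ 2329.82 mm.
Far limit Df = s·(H − f)/(H − s) = 2540 × (28014.0 − 14) / (28014.0 − 2540) = 2540 × 28000.0 / 25474.0 ≈ 2791.87 mm.
Depth of field = Df − Dn = 2791.87 − 2329.82 ≈ 462.05 mm.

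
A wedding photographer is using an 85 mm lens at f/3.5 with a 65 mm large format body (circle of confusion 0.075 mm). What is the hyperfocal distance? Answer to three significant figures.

Hyperfocal distance H = f²/(N·c) + f = 85²/(3.5 × 0.075) + 85 = 7225/0.2625 + 85 ≈ 27608.8 mm ≈ 27.6 m.

27.6 m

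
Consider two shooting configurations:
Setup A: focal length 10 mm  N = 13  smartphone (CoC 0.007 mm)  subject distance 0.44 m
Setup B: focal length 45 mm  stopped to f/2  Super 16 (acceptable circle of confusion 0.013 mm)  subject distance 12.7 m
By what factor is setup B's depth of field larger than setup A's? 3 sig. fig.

10.4

Setup A: H = 10²/(13×0.007) + 10 ≈ 1108.9 mm; DoF = Df − Dn = 722.85 − 316.25 ≈ 406.60 mm.
Setup B: H = 45²/(2×0.013) + 45 ≈ 77929.6 mm; DoF = Df − Dn = 15163.9 − 10924.9 ≈ 4239.0 mm.
Ratio = 4239.0 / 406.60 ≈ 10.4.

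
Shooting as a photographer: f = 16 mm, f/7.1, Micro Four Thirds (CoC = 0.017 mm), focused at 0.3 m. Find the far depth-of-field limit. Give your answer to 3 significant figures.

Hyperfocal distance H = f²/(N·c) + f = 16²/(7.1 × 0.017) + 16 = 256/0.1207 + 16 ≈ 2137.0 mm ≈ 2.137 m.
Far limit Df = s·(H − f)/(H − s) = 300 × (2137.0 − 16) / (2137.0 − 300) = 300 × 2121.0 / 1837.0 ≈ 346.38 mm.

346 mm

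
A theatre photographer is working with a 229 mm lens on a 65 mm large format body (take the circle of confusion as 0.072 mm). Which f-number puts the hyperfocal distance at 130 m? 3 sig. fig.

f/5.61

Rearrange H = f²/(N·c) + f for N: N = f² / ((H − f)·c).
N = 229² / ((130000 − 229) × 0.072) = 52441 / 9344 ≈ 5.61.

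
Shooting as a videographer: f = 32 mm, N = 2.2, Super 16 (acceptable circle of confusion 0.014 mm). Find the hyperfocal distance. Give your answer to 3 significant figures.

33.3 m

Hyperfocal distance H = f²/(N·c) + f = 32²/(2.2 × 0.014) + 32 = 1024/0.0308 + 32 ≈ 33278.8 mm ≈ 33.3 m.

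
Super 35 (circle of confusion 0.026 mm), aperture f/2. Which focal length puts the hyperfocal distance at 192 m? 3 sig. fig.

From H = f²/(N·c) + f, with f ≪ H: f ≈ √(H·N·c) = √(192000 × 2 × 0.026) = √9984.0 ≈ 99.92 mm.
The +f correction barely moves this — solving exactly, f² + N·c·f − N·c·H = 0 ⇒ f = (−N·c + √((N·c)² + 4·N·c·H))/2 = (−0.052 + √39936)/2 ≈ 99.894 mm, so f ≈ 99.9 mm.

99.9 mm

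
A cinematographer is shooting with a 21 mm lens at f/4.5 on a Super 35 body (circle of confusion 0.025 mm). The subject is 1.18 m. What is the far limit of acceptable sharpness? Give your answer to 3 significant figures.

Hyperfocal distance H = f²/(N·c) + f = 21²/(4.5 × 0.025) + 21 = 441/0.1125 + 21 ≈ 3941.0 mm ≈ 3.941 m.
Far limit Df = s·(H − f)/(H − s) = 1180 × (3941.0 − 21) / (3941.0 − 1180) = 1180 × 3920.0 / 2761.0 ≈ 1675.3 mm ≈ 1.68 m.

1.68 m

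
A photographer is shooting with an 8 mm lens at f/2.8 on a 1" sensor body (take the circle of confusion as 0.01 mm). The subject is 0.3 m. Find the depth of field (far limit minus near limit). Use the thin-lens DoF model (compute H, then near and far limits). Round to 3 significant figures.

77.9 mm

Hyperfocal distance H = f²/(N·c) + f = 8²/(2.8 × 0.01) + 8 = 64/0.028 + 8 ≈ 2293.7 mm ≈ 2.294 m.
Near limit Dn = s·(H − f)/(H + s − 2f) = 300 × (2293.7 − 8) / (2293.7 + 300 − 2 × 8) = 300 × 2285.7 / 2577.7 ≈ 266.016 mm.
Far limit Df = s·(H − f)/(H − s) = 300 × (2293.7 − 8) / (2293.7 − 300) = 300 × 2285.7 / 1993.7 ≈ 343.938 mm.
Depth of field = Df − Dn = 343.938 − 266.016 ≈ 77.922 mm.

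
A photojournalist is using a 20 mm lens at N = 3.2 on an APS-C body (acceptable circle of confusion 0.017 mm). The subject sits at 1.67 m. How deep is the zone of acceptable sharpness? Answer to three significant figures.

0.789 m

Hyperfocal distance H = f²/(N·c) + f = 20²/(3.2 × 0.017) + 20 = 400/0.0544 + 20 ≈ 7372.9 mm ≈ 7.373 m.
Near limit Dn = s·(H − f)/(H + s − 2f) = 1670 × (7372.9 − 20) / (7372.9 + 1670 − 2 × 20) = 1670 × 7352.9 / 9002.9 ≈ 1363.93 mm.
Far limit Df = s·(H − f)/(H − s) = 1670 × (7372.9 − 20) / (7372.9 − 1670) = 1670 × 7352.9 / 5702.9 ≈ 2153.17 mm.
Depth of field = Df − Dn = 2153.17 − 1363.93 ≈ 789.24 mm ≈ 0.789 m.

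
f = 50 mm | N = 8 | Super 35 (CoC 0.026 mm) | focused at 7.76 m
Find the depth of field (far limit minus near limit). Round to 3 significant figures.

16.9 m

Hyperfocal distance H = f²/(N·c) + f = 50²/(8 × 0.026) + 50 = 2500/0.208 + 50 ≈ 12069.2 mm ≈ 12.07 m.
Near limit Dn = s·(H − f)/(H + s − 2f) = 7760 × (12069.2 − 50) / (12069.2 + 7760 − 2 × 50) = 7760 × 12019.2 / 19729.2 ≈ 4727 mm.
Far limit Df = s·(H − f)/(H − s) = 7760 × (12069.2 − 50) / (12069.2 − 7760) = 7760 × 12019.2 / 4309.2 ≈ 21644 mm.
Depth of field = Df − Dn = 21644 − 4727 ≈ 16917 mm ≈ 16.9 m.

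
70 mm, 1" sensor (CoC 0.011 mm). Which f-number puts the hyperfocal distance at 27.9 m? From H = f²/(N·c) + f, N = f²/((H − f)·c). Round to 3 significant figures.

f/16

Rearrange H = f²/(N·c) + f for N: N = f² / ((H − f)·c).
N = 70² / ((27900 − 70) × 0.011) = 4900 / 306.1 ≈ 16.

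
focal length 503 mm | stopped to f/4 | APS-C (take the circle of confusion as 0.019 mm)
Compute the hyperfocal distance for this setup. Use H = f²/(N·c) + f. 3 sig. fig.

Hyperfocal distance H = f²/(N·c) + f = 503²/(4 × 0.019) + 503 = 253009/0.076 + 503 ≈ 3329568.8 mm ≈ 3330 m.

3330 m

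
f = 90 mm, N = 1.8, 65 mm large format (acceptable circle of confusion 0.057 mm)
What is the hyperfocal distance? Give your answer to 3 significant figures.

Hyperfocal distance H = f²/(N·c) + f = 90²/(1.8 × 0.057) + 90 = 8100/0.1026 + 90 ≈ 79037.4 mm ≈ 79.0 m.

79.0 m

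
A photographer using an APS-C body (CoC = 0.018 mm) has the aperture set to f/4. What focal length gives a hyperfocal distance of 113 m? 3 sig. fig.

From H = f²/(N·c) + f, with f ≪ H: f ≈ √(H·N·c) = √(113000 × 4 × 0.018) = √8136.0 ≈ 90.20 mm.
The +f correction barely moves this — solving exactly, f² + N·c·f − N·c·H = 0 ⇒ f = (−N·c + √((N·c)² + 4·N·c·H))/2 = (−0.072 + √32544)/2 ≈ 90.164 mm, so f ≈ 90.2 mm.

90.2 mm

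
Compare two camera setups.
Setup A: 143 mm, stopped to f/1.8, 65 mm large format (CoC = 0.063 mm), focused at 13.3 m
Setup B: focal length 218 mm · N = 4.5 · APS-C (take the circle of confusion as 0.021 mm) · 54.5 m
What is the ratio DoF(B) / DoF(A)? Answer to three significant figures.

Setup A: H = 143²/(1.8×0.063) + 143 ≈ 180469.3 mm; DoF = Df − Dn = 14346.8 − 12395.6 ≈ 1951.2 mm.
Setup B: H = 218²/(4.5×0.021) + 218 ≈ 503117.5 mm; DoF = Df − Dn = 61094 − 49190 ≈ 11904 mm.
Ratio = 11904 / 1951.2 ≈ 6.10.

6.10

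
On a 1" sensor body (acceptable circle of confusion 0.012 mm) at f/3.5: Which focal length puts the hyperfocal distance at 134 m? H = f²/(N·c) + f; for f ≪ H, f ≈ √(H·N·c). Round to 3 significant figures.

From H = f²/(N·c) + f, with f ≪ H: f ≈ √(H·N·c) = √(134000 × 3.5 × 0.012) = √5628.0 ≈ 75.02 mm.
The +f correction barely moves this — solving exactly, f² + N·c·f − N·c·H = 0 ⇒ f = (−N·c + √((N·c)² + 4·N·c·H))/2 = (−0.042 + √22512)/2 ≈ 74.999 mm, so f ≈ 75.0 mm.

75.0 mm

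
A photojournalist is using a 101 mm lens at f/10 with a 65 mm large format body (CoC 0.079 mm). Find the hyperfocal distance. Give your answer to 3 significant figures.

Hyperfocal distance H = f²/(N·c) + f = 101²/(10 × 0.079) + 101 = 10201/0.79 + 101 ≈ 13013.7 mm ≈ 13.0 m.

13.0 m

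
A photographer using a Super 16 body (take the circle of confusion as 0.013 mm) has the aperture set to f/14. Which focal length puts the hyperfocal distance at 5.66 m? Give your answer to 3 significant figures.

From H = f²/(N·c) + f, with f ≪ H: f ≈ √(H·N·c) = √(5660 × 14 × 0.013) = √1030.1 ≈ 32.10 mm.
Exact: f² + N·c·f − N·c·H = 0 ⇒ f = (−N·c + √((N·c)² + 4·N·c·H))/2 = (−0.182 + √4120.5)/2 ≈ 32.005 mm ≈ 32.0 mm.

32.0 mm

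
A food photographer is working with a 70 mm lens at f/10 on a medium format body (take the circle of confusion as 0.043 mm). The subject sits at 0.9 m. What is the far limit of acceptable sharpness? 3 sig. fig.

Hyperfocal distance H = f²/(N·c) + f = 70²/(10 × 0.043) + 70 = 4900/0.43 + 70 ≈ 11465.3 mm ≈ 11.47 m.
Far limit Df = s·(H − f)/(H − s) = 900 × (11465.3 − 70) / (11465.3 − 900) = 900 × 11395.3 / 10565.3 ≈ 970.70 mm ≈ 0.971 m.

0.971 m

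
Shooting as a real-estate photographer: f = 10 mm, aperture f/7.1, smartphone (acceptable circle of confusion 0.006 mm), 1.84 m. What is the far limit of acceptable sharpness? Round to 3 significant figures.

8.35 m

Hyperfocal distance H = f²/(N·c) + f = 10²/(7.1 × 0.006) + 10 = 100/0.0426 + 10 ≈ 2357.4 mm ≈ 2.357 m.
Far limit Df = s·(H − f)/(H − s) = 1840 × (2357.4 − 10) / (2357.4 − 1840) = 1840 × 2347.4 / 517.4 ≈ 8347.7 mm ≈ 8.35 m.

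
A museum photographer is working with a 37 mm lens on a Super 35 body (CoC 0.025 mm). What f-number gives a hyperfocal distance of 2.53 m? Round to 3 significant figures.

f/22

Rearrange H = f²/(N·c) + f for N: N = f² / ((H − f)·c).
N = 37² / ((2530 − 37) × 0.025) = 1369 / 62.33 ≈ 22.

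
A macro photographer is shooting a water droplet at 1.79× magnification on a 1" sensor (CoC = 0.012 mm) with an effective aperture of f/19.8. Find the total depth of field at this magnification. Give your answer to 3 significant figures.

At magnification m, DoF ≈ 2·N_eff·c/m² = 2 × 19.8 × 0.012 / 1.79² = 0.4752 / 3.204 ≈ 0.148 mm.

0.148 mm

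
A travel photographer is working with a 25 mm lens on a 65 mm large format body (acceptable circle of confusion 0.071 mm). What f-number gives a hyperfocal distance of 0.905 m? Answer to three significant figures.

Rearrange H = f²/(N·c) + f for N: N = f² / ((H − f)·c).
N = 25² / ((905 − 25) × 0.071) = 625 / 62.48 ≈ 10.

f/10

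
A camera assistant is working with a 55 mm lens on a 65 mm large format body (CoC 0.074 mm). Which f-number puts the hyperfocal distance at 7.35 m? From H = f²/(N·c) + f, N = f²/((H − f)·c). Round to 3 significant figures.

Rearrange H = f²/(N·c) + f for N: N = f² / ((H − f)·c).
N = 55² / ((7350 − 55) × 0.074) = 3025 / 539.8 ≈ 5.60.

f/5.60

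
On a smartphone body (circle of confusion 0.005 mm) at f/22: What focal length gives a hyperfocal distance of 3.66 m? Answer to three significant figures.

20.0 mm

From H = f²/(N·c) + f, with f ≪ H: f ≈ √(H·N·c) = √(3660 × 22 × 0.005) = √402.60 ≈ 20.06 mm.
Exact: f² + N·c·f − N·c·H = 0 ⇒ f = (−N·c + √((N·c)² + 4·N·c·H))/2 = (−0.11 + √1610.4)/2 ≈ 20.010 mm ≈ 20.0 mm.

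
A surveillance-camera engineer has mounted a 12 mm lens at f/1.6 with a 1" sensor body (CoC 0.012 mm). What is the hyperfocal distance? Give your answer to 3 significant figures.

7.51 m

Hyperfocal distance H = f²/(N·c) + f = 12²/(1.6 × 0.012) + 12 = 144/0.0192 + 12 ≈ 7512.0 mm ≈ 7.51 m.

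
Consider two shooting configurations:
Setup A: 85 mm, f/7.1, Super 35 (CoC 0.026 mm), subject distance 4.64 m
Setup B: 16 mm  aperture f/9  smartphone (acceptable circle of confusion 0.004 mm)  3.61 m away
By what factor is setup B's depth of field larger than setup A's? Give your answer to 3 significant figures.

4.48

Setup A: H = 85²/(7.1×0.026) + 85 ≈ 39223.7 mm; DoF = Df − Dn = 5251.1 − 4156.3 ≈ 1094.8 mm.
Setup B: H = 16²/(9×0.004) + 16 ≈ 7127.1 mm; DoF = Df − Dn = 7298.9 − 2398.0 ≈ 4900.9 mm.
Ratio = 4900.9 / 1094.8 ≈ 4.48.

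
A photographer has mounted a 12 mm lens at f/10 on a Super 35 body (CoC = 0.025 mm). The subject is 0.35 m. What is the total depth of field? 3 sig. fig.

Hyperfocal distance H = f²/(N·c) + f = 12²/(10 × 0.025) + 12 = 144/0.25 + 12 ≈ 588.0 mm ≈ 0.588 m.
Near limit Dn = s·(H − f)/(H + s − 2f) = 350 × (588.0 − 12) / (588.0 + 350 − 2 × 12) = 350 × 576.0 / 914.0 ≈ 220.57 mm.
Far limit Df = s·(H − f)/(H − s) = 350 × (588.0 − 12) / (588.0 − 350) = 350 × 576.0 / 238.0 ≈ 847.06 mm.
Depth of field = Df − Dn = 847.06 − 220.57 ≈ 626.49 mm ≈ 0.626 m.

0.626 m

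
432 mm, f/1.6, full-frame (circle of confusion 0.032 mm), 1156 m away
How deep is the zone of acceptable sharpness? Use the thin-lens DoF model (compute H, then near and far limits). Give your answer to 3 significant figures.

815 m

Hyperfocal distance H = f²/(N·c) + f = 432²/(1.6 × 0.032) + 432 = 186624/0.0512 + 432 ≈ 3645432.0 mm ≈ 3645 m.
Near limit Dn = s·(H − f)/(H + s − 2f) = 1156000 × (3645432.0 − 432) / (3645432.0 + 1156000 − 2 × 432) = 1156000 × 3645000.0 / 4800568.0 ≈ 877734 mm.
Far limit Df = s·(H − f)/(H − s) = 1156000 × (3645432.0 − 432) / (3645432.0 − 1156000) = 1156000 × 3645000.0 / 2489432.0 ≈ 1692603 mm.
Depth of field = Df − Dn = 1692603 − 877734 ≈ 814869 mm ≈ 815 m.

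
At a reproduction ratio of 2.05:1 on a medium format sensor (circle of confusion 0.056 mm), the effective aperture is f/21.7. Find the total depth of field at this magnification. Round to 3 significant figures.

At magnification m, DoF ≈ 2·N_eff·c/m² = 2 × 21.7 × 0.056 / 2.05² = 2.43 / 4.202 ≈ 0.578 mm.

0.578 mm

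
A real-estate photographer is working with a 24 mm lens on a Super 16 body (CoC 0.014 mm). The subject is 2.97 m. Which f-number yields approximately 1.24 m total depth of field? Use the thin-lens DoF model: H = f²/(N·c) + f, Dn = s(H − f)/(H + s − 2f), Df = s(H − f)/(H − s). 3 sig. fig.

Write h = H − f = f²/(N·c). The thin-lens limits are Dn = s·h/(h + (s−f)) and Df = s·h/(h − (s−f)), so DoF = Df − Dn = 2·s·(s−f)·h / (h² − (s−f)²).
That is a quadratic in h: DoF·h² − 2·s·(s−f)·h − DoF·(s−f)² = 0 ⇒ h = (s−f)·(s + √(s² + DoF²)) / DoF = 2946 × (2970 + √(2970² + 1240²)) / 1240 = 2946 × (2970 + 3218.46) / 1240 ≈ 14703 mm.
Then N = f²/(c·h) = 24² / (0.014 × 14703) = 576 / 205.84 ≈ 2.80.

f/2.80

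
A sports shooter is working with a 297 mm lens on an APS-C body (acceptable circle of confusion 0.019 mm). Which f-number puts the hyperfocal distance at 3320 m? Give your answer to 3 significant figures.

Rearrange H = f²/(N·c) + f for N: N = f² / ((H − f)·c).
N = 297² / ((3320000 − 297) × 0.019) = 88209 / 63074 ≈ 1.40.

f/1.40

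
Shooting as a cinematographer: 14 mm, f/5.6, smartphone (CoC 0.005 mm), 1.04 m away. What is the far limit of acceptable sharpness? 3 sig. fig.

Hyperfocal distance H = f²/(N·c) + f = 14²/(5.6 × 0.005) + 14 = 196/0.028 + 14 ≈ 7014.0 mm ≈ 7.014 m.
Far limit Df = s·(H − f)/(H − s) = 1040 × (7014.0 − 14) / (7014.0 − 1040) = 1040 × 7000.0 / 5974.0 ≈ 1218.6 mm ≈ 1.22 m.

1.22 m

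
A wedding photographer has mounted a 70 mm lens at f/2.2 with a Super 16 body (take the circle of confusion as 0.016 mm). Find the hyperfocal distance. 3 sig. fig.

139 m

Hyperfocal distance H = f²/(N·c) + f = 70²/(2.2 × 0.016) + 70 = 4900/0.0352 + 70 ≈ 139274.5 mm ≈ 139 m.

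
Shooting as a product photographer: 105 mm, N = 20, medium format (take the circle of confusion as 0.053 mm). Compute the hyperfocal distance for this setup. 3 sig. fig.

Hyperfocal distance H = f²/(N·c) + f = 105²/(20 × 0.053) + 105 = 11025/1.06 + 105 ≈ 10505.9 mm ≈ 10.5 m.

10.5 m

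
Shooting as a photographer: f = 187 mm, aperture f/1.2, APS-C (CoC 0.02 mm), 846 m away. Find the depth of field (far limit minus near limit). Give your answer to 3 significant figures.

Hyperfocal distance H = f²/(N·c) + f = 187²/(1.2 × 0.02) + 187 = 34969/0.024 + 187 ≈ 1457228.7 mm ≈ 1457 m.
Near limit Dn = s·(H − f)/(H + s − 2f) = 846000 × (1457228.7 − 187) / (1457228.7 + 846000 − 2 × 187) = 846000 × 1457041.7 / 2302854.7 ≈ 535274 mm.
Far limit Df = s·(H − f)/(H − s) = 846000 × (1457228.7 − 187) / (1457228.7 − 846000) = 846000 × 1457041.7 / 611228.7 ≈ 2016688 mm.
Depth of field = Df − Dn = 2016688 − 535274 ≈ 1481414 mm ≈ 1480 m.

1480 m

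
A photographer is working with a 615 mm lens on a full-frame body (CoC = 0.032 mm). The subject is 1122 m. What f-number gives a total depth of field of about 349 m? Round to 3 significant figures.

Write h = H − f = f²/(N·c). The thin-lens limits are Dn = s·h/(h + (s−f)) and Df = s·h/(h − (s−f)), so DoF = Df − Dn = 2·s·(s−f)·h / (h² − (s−f)²).
That is a quadratic in h: DoF·h² − 2·s·(s−f)·h − DoF·(s−f)² = 0 ⇒ h = (s−f)·(s + √(s² + DoF²)) / DoF = 1121385 × (1122000 + √(1122000² + 349000²)) / 349000 = 1121385 × (1122000 + 1175026) / 349000 ≈ 7380659 mm.
Then N = f²/(c·h) = 615² / (0.032 × 7380659) = 378225 / 236181 ≈ 1.60.

f/1.60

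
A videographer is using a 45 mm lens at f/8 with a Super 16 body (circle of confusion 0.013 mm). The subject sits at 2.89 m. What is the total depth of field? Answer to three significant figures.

Hyperfocal distance H = f²/(N·c) + f = 45²/(8 × 0.013) + 45 = 2025/0.104 + 45 ≈ 19516.2 mm ≈ 19.52 m.
Near limit Dn = s·(H − f)/(H + s − 2f) = 2890 × (19516.2 − 45) / (19516.2 + 2890 − 2 × 45) = 2890 × 19471.2 / 22316.2 ≈ 2521.57 mm.
Far limit Df = s·(H − f)/(H − s) = 2890 × (19516.2 − 45) / (19516.2 − 2890) = 2890 × 19471.2 / 16626.2 ≈ 3384.53 mm.
Depth of field = Df − Dn = 3384.53 − 2521.57 ≈ 862.96 mm ≈ 0.863 m.

0.863 m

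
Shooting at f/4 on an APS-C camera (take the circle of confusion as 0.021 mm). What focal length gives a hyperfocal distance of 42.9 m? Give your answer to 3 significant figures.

60.0 mm

From H = f²/(N·c) + f, with f ≪ H: f ≈ √(H·N·c) = √(42900 × 4 × 0.021) = √3603.6 ≈ 60.03 mm.
The +f correction barely moves this — solving exactly, f² + N·c·f − N·c·H = 0 ⇒ f = (−N·c + √((N·c)² + 4·N·c·H))/2 = (−0.084 + √14414)/2 ≈ 59.988 mm, so f ≈ 60.0 mm.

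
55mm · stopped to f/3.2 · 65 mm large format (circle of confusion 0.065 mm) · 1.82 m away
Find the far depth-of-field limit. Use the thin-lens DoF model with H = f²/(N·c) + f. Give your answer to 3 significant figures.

Hyperfocal distance H = f²/(N·c) + f = 55²/(3.2 × 0.065) + 55 = 3025/0.208 + 55 ≈ 14598.3 mm ≈ 14.60 m.
Far limit Df = s·(H − f)/(H − s) = 1820 × (14598.3 − 55) / (14598.3 − 1820) = 1820 × 14543.3 / 12778.3 ≈ 2071.4 mm ≈ 2.07 m.

2.07 m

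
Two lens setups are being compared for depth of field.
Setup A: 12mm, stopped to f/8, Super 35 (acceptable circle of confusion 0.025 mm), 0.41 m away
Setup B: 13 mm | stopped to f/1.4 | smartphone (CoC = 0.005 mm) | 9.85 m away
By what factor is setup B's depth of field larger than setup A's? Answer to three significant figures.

Setup A: H = 12²/(8×0.025) + 12 ≈ 732.0 mm; DoF = Df − Dn = 916.77 − 264.04 ≈ 652.73 mm.
Setup B: H = 13²/(1.4×0.005) + 13 ≈ 24155.9 mm; DoF = Df − Dn = 16623.1 − 6998.5 ≈ 9624.6 mm.
Ratio = 9624.6 / 652.73 ≈ 14.7.

14.7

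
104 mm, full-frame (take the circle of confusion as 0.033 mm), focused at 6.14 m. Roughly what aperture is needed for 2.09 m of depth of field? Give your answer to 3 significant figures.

Write h = H − f = f²/(N·c). The thin-lens limits are Dn = s·h/(h + (s−f)) and Df = s·h/(h − (s−f)), so DoF = Df − Dn = 2·s·(s−f)·h / (h² − (s−f)²).
That is a quadratic in h: DoF·h² − 2·s·(s−f)·h − DoF·(s−f)² = 0 ⇒ h = (s−f)·(s + √(s² + DoF²)) / DoF = 6036 × (6140 + √(6140² + 2090²)) / 2090 = 6036 × (6140 + 6485.96) / 2090 ≈ 36464 mm.
Then N = f²/(c·h) = 104² / (0.033 × 36464) = 10816 / 1203.3 ≈ 8.99.

f/8.99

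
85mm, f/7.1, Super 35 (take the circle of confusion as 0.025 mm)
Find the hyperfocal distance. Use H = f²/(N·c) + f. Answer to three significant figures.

40.8 m

Hyperfocal distance H = f²/(N·c) + f = 85²/(7.1 × 0.025) + 85 = 7225/0.1775 + 85 ≈ 40789.2 mm ≈ 40.8 m.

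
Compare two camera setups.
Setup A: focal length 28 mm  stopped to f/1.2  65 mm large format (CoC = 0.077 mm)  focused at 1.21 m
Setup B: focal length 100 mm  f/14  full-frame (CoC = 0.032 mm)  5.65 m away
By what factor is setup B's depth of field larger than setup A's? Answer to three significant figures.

Setup A: H = 28²/(1.2×0.077) + 28 ≈ 8512.8 mm; DoF = Df − Dn = 1405.84 − 1062.05 ≈ 343.79 mm.
Setup B: H = 100²/(14×0.032) + 100 ≈ 22421.4 mm; DoF = Df − Dn = 7519.7 − 4524.9 ≈ 2994.8 mm.
Ratio = 2994.8 / 343.79 ≈ 8.71.

8.71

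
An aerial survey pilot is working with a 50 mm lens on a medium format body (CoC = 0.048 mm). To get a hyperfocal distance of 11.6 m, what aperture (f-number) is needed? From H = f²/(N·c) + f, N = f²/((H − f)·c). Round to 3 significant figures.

Rearrange H = f²/(N·c) + f for N: N = f² / ((H − f)·c).
N = 50² / ((11600 − 50) × 0.048) = 2500 / 554.4 ≈ 4.51.

f/4.51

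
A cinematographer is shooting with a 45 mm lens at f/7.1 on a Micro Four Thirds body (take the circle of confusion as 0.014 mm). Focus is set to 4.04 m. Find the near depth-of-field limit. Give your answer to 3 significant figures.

3.38 m

Hyperfocal distance H = f²/(N·c) + f = 45²/(7.1 × 0.014) + 45 = 2025/0.0994 + 45 ≈ 20417.2 mm ≈ 20.42 m.
Near limit Dn = s·(H − f)/(H + s − 2f) = 4040 × (20417.2 − 45) / (20417.2 + 4040 − 2 × 45) = 4040 × 20372.2 / 24367.2 ≈ 3377.6 mm ≈ 3.38 m.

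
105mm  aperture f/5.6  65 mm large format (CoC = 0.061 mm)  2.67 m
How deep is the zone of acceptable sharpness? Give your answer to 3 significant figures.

Hyperfocal distance H = f²/(N·c) + f = 105²/(5.6 × 0.061) + 105 = 11025/0.3416 + 105 ≈ 32379.6 mm ≈ 32.38 m.
Near limit Dn = s·(H − f)/(H + s − 2f) = 2670 × (32379.6 − 105) / (32379.6 + 2670 − 2 × 105) = 2670 × 32274.6 / 34839.6 ≈ 2473.43 mm.
Far limit Df = s·(H − f)/(H − s) = 2670 × (32379.6 − 105) / (32379.6 − 2670) = 2670 × 32274.6 / 29709.6 ≈ 2900.52 mm.
Depth of field = Df − Dn = 2900.52 − 2473.43 ≈ 427.09 mm.

427 mm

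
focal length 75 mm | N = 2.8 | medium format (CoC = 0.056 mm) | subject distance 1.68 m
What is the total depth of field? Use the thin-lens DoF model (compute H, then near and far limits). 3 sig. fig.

151 mm

Hyperfocal distance H = f²/(N·c) + f = 75²/(2.8 × 0.056) + 75 = 5625/0.1568 + 75 ≈ 35948.7 mm ≈ 35.95 m.
Near limit Dn = s·(H − f)/(H + s − 2f) = 1680 × (35948.7 − 75) / (35948.7 + 1680 − 2 × 75) = 1680 × 35873.7 / 37478.7 ≈ 1608.06 mm.
Far limit Df = s·(H − f)/(H − s) = 1680 × (35948.7 − 75) / (35948.7 − 1680) = 1680 × 35873.7 / 34268.7 ≈ 1758.68 mm.
Depth of field = Df − Dn = 1758.68 − 1608.06 ≈ 150.62 mm.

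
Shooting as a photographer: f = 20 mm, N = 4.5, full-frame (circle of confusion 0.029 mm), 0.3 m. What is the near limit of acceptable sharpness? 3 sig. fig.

275 mm

Hyperfocal distance H = f²/(N·c) + f = 20²/(4.5 × 0.029) + 20 = 400/0.1305 + 20 ≈ 3085.1 mm ≈ 3.085 m.
Near limit Dn = s·(H − f)/(H + s − 2f) = 300 × (3085.1 − 20) / (3085.1 + 300 − 2 × 20) = 300 × 3065.1 / 3345.1 ≈ 274.89 mm.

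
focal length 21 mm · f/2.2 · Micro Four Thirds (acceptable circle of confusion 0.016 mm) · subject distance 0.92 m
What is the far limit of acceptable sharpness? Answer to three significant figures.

0.991 m

Hyperfocal distance H = f²/(N·c) + f = 21²/(2.2 × 0.016) + 21 = 441/0.0352 + 21 ≈ 12549.4 mm ≈ 12.55 m.
Far limit Df = s·(H − f)/(H − s) = 920 × (12549.4 − 21) / (12549.4 − 920) = 920 × 12528.4 / 11629.4 ≈ 991.12 mm ≈ 0.991 m.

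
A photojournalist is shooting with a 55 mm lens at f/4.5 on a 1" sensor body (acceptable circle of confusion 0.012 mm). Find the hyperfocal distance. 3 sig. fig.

Hyperfocal distance H = f²/(N·c) + f = 55²/(4.5 × 0.012) + 55 = 3025/0.054 + 55 ≈ 56073.5 mm ≈ 56.1 m.

56.1 m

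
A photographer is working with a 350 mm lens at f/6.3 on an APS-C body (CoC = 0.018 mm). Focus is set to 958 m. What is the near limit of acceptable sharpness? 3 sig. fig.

508 m

Hyperfocal distance H = f²/(N·c) + f = 350²/(6.3 × 0.018) + 350 = 122500/0.1134 + 350 ≈ 1080596.9 mm ≈ 1081 m.
Near limit Dn = s·(H − f)/(H + s − 2f) = 958000 × (1080596.9 − 350) / (1080596.9 + 958000 − 2 × 350) = 958000 × 1080246.9 / 2037896.9 ≈ 507816 mm ≈ 508 m.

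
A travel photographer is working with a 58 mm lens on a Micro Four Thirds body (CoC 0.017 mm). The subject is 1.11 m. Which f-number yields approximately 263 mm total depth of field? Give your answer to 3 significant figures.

Write h = H − f = f²/(N·c). The thin-lens limits are Dn = s·h/(h + (s−f)) and Df = s·h/(h − (s−f)), so DoF = Df − Dn = 2·s·(s−f)·h / (h² − (s−f)²).
That is a quadratic in h: DoF·h² − 2·s·(s−f)·h − DoF·(s−f)² = 0 ⇒ h = (s−f)·(s + √(s² + DoF²)) / DoF = 1052 × (1110 + √(1110² + 263²)) / 263 = 1052 × (1110 + 1140.73) / 263 ≈ 9002.9 mm.
Then N = f²/(c·h) = 58² / (0.017 × 9002.9) = 3364 / 153.05 ≈ 22.

f/22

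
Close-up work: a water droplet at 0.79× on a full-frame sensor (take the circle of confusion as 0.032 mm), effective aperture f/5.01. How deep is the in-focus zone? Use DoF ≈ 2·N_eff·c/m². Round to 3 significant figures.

At magnification m, DoF ≈ 2·N_eff·c/m² = 2 × 5.01 × 0.032 / 0.79² = 0.3206 / 0.6241 ≈ 0.514 mm.

0.514 mm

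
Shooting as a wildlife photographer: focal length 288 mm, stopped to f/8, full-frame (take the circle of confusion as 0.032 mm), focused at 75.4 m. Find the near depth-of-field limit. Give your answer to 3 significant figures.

Hyperfocal distance H = f²/(N·c) + f = 288²/(8 × 0.032) + 288 = 82944/0.256 + 288 ≈ 324288.0 mm ≈ 324.3 m.
Near limit Dn = s·(H − f)/(H + s − 2f) = 75400 × (324288.0 − 288) / (324288.0 + 75400 − 2 × 288) = 75400 × 324000.0 / 399112.0 ≈ 61210 mm ≈ 61.2 m.

61.2 m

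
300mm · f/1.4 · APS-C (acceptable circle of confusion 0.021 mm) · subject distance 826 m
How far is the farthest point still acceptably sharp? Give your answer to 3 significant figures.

1130 m

Hyperfocal distance H = f²/(N·c) + f = 300²/(1.4 × 0.021) + 300 = 90000/0.0294 + 300 ≈ 3061524.5 mm ≈ 3062 m.
Far limit Df = s·(H − f)/(H − s) = 826000 × (3061524.5 − 300) / (3061524.5 − 826000) = 826000 × 3061224.5 / 2235524.5 ≈ 1131086 mm ≈ 1130 m.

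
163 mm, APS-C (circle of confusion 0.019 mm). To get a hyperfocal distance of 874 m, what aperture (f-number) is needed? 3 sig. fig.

f/1.60

Rearrange H = f²/(N·c) + f for N: N = f² / ((H − f)·c).
N = 163² / ((874000 − 163) × 0.019) = 26569 / 16603 ≈ 1.60.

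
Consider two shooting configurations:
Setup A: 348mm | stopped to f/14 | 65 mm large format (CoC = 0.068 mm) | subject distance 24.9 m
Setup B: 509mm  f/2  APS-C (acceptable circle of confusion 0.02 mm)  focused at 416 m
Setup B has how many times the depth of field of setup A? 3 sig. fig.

5.37

Setup A: H = 348²/(14×0.068) + 348 ≈ 127558.1 mm; DoF = Df − Dn = 30855.2 − 20871.7 ≈ 9983.5 mm.
Setup B: H = 509²/(2×0.02) + 509 ≈ 6477534.0 mm; DoF = Df − Dn = 444515 − 390923 ≈ 53592 mm.
Ratio = 53592 / 9983.5 ≈ 5.37.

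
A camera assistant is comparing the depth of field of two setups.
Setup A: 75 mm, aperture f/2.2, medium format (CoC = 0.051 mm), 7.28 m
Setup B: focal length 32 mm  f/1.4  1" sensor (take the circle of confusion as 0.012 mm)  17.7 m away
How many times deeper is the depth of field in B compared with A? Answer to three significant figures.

Setup A: H = 75²/(2.2×0.051) + 75 ≈ 50208.7 mm; DoF = Df − Dn = 8501.8 − 6365.2 ≈ 2136.6 mm.
Setup B: H = 32²/(1.4×0.012) + 32 ≈ 60984.4 mm; DoF = Df − Dn = 24925 − 13722 ≈ 11203 mm.
Ratio = 11203 / 2136.6 ≈ 5.24.

5.24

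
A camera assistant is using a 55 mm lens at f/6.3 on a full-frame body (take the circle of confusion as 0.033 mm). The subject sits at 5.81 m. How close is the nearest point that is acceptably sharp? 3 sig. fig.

Hyperfocal distance H = f²/(N·c) + f = 55²/(6.3 × 0.033) + 55 = 3025/0.2079 + 55 ≈ 14605.3 mm ≈ 14.61 m.
Near limit Dn = s·(H − f)/(H + s − 2f) = 5810 × (14605.3 − 55) / (14605.3 + 5810 − 2 × 55) = 5810 × 14550.3 / 20305.3 ≈ 4163.3 mm ≈ 4.16 m.

4.16 m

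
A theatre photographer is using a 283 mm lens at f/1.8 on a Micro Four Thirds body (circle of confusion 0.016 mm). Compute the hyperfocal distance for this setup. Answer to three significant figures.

Hyperfocal distance H = f²/(N·c) + f = 283²/(1.8 × 0.016) + 283 = 80089/0.0288 + 283 ≈ 2781151.1 mm ≈ 2780 m.

2780 m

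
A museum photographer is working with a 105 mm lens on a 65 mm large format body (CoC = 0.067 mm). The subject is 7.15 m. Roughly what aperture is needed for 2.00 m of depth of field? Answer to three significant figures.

f/3.21

Write h = H − f = f²/(N·c). The thin-lens limits are Dn = s·h/(h + (s−f)) and Df = s·h/(h − (s−f)), so DoF = Df − Dn = 2·s·(s−f)·h / (h² − (s−f)²).
That is a quadratic in h: DoF·h² − 2·s·(s−f)·h − DoF·(s−f)² = 0 ⇒ h = (s−f)·(s + √(s² + DoF²)) / DoF = 7045 × (7150 + √(7150² + 2000²)) / 2000 = 7045 × (7150 + 7424.45) / 2000 ≈ 51339 mm.
Then N = f²/(c·h) = 105² / (0.067 × 51339) = 11025 / 3439.7 ≈ 3.21.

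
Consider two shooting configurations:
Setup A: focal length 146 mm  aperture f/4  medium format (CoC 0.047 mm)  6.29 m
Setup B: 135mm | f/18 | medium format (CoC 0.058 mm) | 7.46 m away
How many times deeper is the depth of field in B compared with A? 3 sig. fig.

11.1

Setup A: H = 146²/(4×0.047) + 146 ≈ 113529.0 mm; DoF = Df − Dn = 6650.37 − 5966.68 ≈ 683.69 mm.
Setup B: H = 135²/(18×0.058) + 135 ≈ 17591.9 mm; DoF = Df − Dn = 12853.3 − 5255.0 ≈ 7598.3 mm.
Ratio = 7598.3 / 683.69 ≈ 11.1.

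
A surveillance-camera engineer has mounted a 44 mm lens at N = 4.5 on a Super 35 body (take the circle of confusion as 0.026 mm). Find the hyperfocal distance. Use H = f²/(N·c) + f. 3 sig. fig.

Hyperfocal distance H = f²/(N·c) + f = 44²/(4.5 × 0.026) + 44 = 1936/0.117 + 44 ≈ 16591.0 mm ≈ 16.6 m.

16.6 m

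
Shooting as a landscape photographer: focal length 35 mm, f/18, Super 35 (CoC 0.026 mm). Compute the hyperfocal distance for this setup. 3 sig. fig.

Hyperfocal distance H = f²/(N·c) + f = 35²/(18 × 0.026) + 35 = 1225/0.468 + 35 ≈ 2652.5 mm ≈ 2.65 m.

2.65 m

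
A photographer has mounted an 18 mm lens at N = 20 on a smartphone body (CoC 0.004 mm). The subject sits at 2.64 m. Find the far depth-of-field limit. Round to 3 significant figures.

7.49 m

Hyperfocal distance H = f²/(N·c) + f = 18²/(20 × 0.004) + 18 = 324/0.08 + 18 ≈ 4068.0 mm ≈ 4.068 m.
Far limit Df = s·(H − f)/(H − s) = 2640 × (4068.0 − 18) / (4068.0 − 2640) = 2640 × 4050.0 / 1428.0 ≈ 7487.4 mm ≈ 7.49 m.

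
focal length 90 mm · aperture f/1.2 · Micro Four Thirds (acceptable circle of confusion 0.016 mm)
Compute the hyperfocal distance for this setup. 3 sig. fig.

Hyperfocal distance H = f²/(N·c) + f = 90²/(1.2 × 0.016) + 90 = 8100/0.0192 + 90 ≈ 421965.0 mm ≈ 422 m.

422 m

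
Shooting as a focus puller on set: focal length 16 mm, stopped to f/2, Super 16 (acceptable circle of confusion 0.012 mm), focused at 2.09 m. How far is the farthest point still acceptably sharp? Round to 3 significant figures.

2.59 m

Hyperfocal distance H = f²/(N·c) + f = 16²/(2 × 0.012) + 16 = 256/0.024 + 16 ≈ 10682.7 mm ≈ 10.68 m.
Far limit Df = s·(H − f)/(H − s) = 2090 × (10682.7 − 16) / (10682.7 − 2090) = 2090 × 10666.7 / 8592.7 ≈ 2594.5 mm ≈ 2.59 m.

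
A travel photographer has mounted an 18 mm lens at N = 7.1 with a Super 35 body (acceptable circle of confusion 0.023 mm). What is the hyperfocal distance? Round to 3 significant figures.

Hyperfocal distance H = f²/(N·c) + f = 18²/(7.1 × 0.023) + 18 = 324/0.1633 + 18 ≈ 2002.1 mm ≈ 2.00 m.

2.00 m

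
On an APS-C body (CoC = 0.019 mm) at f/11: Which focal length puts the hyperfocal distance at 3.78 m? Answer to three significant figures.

28.0 mm

From H = f²/(N·c) + f, with f ≪ H: f ≈ √(H·N·c) = √(3780 × 11 × 0.019) = √790.02 ≈ 28.11 mm.
Exact: f² + N·c·f − N·c·H = 0 ⇒ f = (−N·c + √((N·c)² + 4·N·c·H))/2 = (−0.209 + √3160.1)/2 ≈ 28.003 mm ≈ 28.0 mm.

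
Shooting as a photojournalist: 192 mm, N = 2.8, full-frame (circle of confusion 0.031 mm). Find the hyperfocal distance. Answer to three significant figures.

Hyperfocal distance H = f²/(N·c) + f = 192²/(2.8 × 0.031) + 192 = 36864/0.0868 + 192 ≈ 424892.5 mm ≈ 425 m.

425 m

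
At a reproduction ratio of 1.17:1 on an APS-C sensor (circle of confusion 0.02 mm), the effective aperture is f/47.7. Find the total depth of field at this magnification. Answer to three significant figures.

At magnification m, DoF ≈ 2·N_eff·c/m² = 2 × 47.7 × 0.02 / 1.17² = 1.908 / 1.369 ≈ 1.39 mm.

1.39 mm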